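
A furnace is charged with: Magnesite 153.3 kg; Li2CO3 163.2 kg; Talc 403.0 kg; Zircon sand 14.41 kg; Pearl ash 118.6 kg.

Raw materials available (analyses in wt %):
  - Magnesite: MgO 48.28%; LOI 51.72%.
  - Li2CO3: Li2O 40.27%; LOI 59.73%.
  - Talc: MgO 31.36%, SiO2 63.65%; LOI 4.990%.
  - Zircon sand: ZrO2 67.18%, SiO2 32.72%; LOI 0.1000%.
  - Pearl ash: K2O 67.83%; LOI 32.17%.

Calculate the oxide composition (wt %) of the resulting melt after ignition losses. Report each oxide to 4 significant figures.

Glass mass = 617.5 kg (batch 852.5 − LOI 235.0).
Composition: MgO 32.45%, Li2O 10.64%, K2O 13.03%, ZrO2 1.568%, SiO2 42.31%

Full float precision is kept all the way through; the intermediate values are displayed, rounded to 4 significant digits, on the page; exactly one rounding lands on each reported number; all derived quantities, including yield, ignition loss, the five compositions, net glass mass, totals, are carried starting from the weights at 617.5 kg of glass at full precision as written in the problem or the answer.
Oxide-by-oxide delivered mass:
  MgO: 153.3·0.4828 + 403.0·0.3136 = 200.4 kg
  Li2O: 163.2·0.4027 = 65.72 kg
  K2O: 118.6·0.6783 = 80.45 kg
  ZrO2: 14.41·0.6718 = 9.681 kg
  SiO2: 403.0·0.6365 + 14.41·0.3272 = 261.2 kg
LOI: 153.3·0.5172 + 163.2·0.5973 + 403.0·0.04990 + 14.41·0.001000 + 118.6·0.3217 = 235.0 kg
batch − LOI leaves glass = 852.5 − 235.0 = 617.5 kg (matching Σ of the oxides)
percent by weight: oxide/glass ×100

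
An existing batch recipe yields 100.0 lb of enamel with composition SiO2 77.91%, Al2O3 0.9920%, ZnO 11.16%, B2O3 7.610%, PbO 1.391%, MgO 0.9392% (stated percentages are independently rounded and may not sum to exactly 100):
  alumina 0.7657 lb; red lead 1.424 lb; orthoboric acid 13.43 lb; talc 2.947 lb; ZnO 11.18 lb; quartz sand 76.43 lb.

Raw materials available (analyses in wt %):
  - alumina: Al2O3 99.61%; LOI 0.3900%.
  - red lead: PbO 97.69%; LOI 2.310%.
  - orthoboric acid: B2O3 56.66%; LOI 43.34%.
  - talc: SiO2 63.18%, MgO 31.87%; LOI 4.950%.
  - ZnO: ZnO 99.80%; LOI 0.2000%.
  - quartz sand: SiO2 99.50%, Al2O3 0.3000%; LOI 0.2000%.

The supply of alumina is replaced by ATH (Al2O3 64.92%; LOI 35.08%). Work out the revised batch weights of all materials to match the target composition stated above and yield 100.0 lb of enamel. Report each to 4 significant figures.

Revised batch per 100.0 lb enamel:
  ATH: 1.175 lb
  red lead: 1.424 lb
  orthoboric acid: 13.43 lb
  talc: 2.947 lb
  ZnO: 11.18 lb
  quartz sand: 76.43 lb
Total batch = 106.6 lb; LOI loss = 6.587 lb

The intermediate values are displayed (rounded to 4 significant figures) alongside each step — the working math maintains full float precision from first step to last. A single rounding completes each reported number — all derived quantities are recomputed using the weight values on 100.0 lb of glass in full float precision (ignition loss, the yield, glass mass, six oxide percentages, totals), precisely as stated by either problem or answer.
Oxide mass targets, per 100.0 lb enamel:
  SiO2: 77.91% × 100.0 = 77.91 lb
  Al2O3: 0.9920% × 100.0 = 0.9920 lb
  ZnO: 11.16% × 100.0 = 11.16 lb
  B2O3: 7.610% × 100.0 = 7.610 lb
  PbO: 1.391% × 100.0 = 1.391 lb
  MgO: 0.9392% × 100.0 = 0.9392 lb
Per-oxide balance check using the reported weights, at the basis given (sum by sum, the targets are met once rounding is allowed for):
  SiO2: 2.947·0.6318 + 76.43·0.9950 = 77.91 lb (target 77.91 lb)
  Al2O3: 1.175·0.6492 + 76.43·0.003000 = 0.9921 lb (target 0.9920 lb)
  ZnO: 11.18·0.9980 = 11.16 lb (target 11.16 lb)
  B2O3: 13.43·0.5666 = 7.609 lb (target 7.610 lb)
  PbO: 1.424·0.9769 = 1.391 lb (target 1.391 lb)
  MgO: 2.947·0.3187 = 0.9392 lb (target 0.9392 lb)
Glass-mass bookkeeping: net batch after ignition = 100.0 lb (summing oxide targets gives 100.0 lb; versus the stated basis of 100.0 lb — deltas are rounding alone).
Batch grand total — Σ batch = 106.6 lb; loss to ignition Σ batch·LOI = 6.587 lb; the yield ratio, glass ÷ batch: 93.82%.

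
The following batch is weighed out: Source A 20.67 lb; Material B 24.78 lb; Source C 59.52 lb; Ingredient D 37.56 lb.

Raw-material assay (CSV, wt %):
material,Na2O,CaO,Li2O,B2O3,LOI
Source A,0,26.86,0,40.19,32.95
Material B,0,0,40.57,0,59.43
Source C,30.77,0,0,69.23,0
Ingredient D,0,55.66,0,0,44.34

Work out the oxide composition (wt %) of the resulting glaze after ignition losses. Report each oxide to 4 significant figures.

The working math runs at full precision from start to finish. Values along the way are displayed rounded to 4 significant figures between the steps; every reported number takes a single rounding. The derived quantities are carried at full float precision (net glass mass, the totals, yield, the four compositions, LOI) from the batch weights at 104.3 lb of glass as set out in either problem or answer.
Mass of each oxide from the mix:
  Na2O: 59.52·0.3077 = 18.31 lb
  CaO: 20.67·0.2686 + 37.56·0.5566 = 26.46 lb
  Li2O: 24.78·0.4057 = 10.05 lb
  B2O3: 20.67·0.4019 + 59.52·0.6923 = 49.51 lb
LOI: 20.67·0.3295 + 24.78·0.5943 + 37.56·0.4434 = 38.19 lb
Glass mass = batch − LOI = 142.5 − 38.19 = 104.3 lb (matching Σ of the oxides)
wt %: oxide over glass, times 100

Glass mass = 104.3 lb (batch 142.5 − LOI 38.19).
Composition: Na2O 17.55%, CaO 25.36%, Li2O 9.635%, B2O3 47.45%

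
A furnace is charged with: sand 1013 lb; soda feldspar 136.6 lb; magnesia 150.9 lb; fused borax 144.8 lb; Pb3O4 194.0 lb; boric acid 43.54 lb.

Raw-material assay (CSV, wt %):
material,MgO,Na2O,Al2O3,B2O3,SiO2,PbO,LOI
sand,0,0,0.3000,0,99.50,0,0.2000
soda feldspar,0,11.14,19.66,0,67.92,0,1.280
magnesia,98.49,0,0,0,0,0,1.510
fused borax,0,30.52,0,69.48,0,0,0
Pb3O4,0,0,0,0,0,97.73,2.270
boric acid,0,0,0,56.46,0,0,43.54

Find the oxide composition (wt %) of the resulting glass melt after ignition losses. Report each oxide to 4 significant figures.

Intermediates are printed rounded to four significant figures at each printed step. The working math carries full precision at each step; a single rounding produces each reported figure — all derived quantities are carried at full precision (six oxide percentages, totals, LOI, the yield, glass mass) starting from the weights for 1653 lb of glass, as set out in question or answer.
Mass of each oxide from the mix:
  MgO: 150.9·0.9849 = 148.6 lb
  Na2O: 136.6·0.1114 + 144.8·0.3052 = 59.41 lb
  Al2O3: 1013·0.003000 + 136.6·0.1966 = 29.89 lb
  B2O3: 144.8·0.6948 + 43.54·0.5646 = 125.2 lb
  SiO2: 1013·0.9950 + 136.6·0.6792 = 1101 lb
  PbO: 194.0·0.9773 = 189.6 lb
LOI: 1013·0.002000 + 136.6·0.01280 + 150.9·0.01510 + 194.0·0.02270 + 43.54·0.4354 = 29.41 lb
Net of LOI, the glass mass = 1683 − 29.41 = 1653 lb (the oxide masses sum to this)
each oxide over glass, ×100, is wt %

Glass mass = 1653 lb (batch 1683 − LOI 29.41).
Composition: MgO 8.989%, Na2O 3.593%, Al2O3 1.808%, B2O3 7.572%, SiO2 66.57%, PbO 11.47%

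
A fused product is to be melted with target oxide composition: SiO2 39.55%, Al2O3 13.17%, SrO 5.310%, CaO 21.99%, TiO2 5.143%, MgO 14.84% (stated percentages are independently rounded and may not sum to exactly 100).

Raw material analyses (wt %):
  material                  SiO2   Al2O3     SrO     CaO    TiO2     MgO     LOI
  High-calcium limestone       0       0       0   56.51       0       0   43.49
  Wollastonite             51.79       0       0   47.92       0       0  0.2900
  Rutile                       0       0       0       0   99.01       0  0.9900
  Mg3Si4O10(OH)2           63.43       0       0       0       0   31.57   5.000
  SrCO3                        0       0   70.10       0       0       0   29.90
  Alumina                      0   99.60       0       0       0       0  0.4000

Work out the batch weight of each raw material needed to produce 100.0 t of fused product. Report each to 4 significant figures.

The intermediate values are shown rounded to four significant figures across the worked steps. Full float precision is maintained throughout; each reported value is rounded a single time; the derived quantities (ignition loss, the yield, the totals, net glass mass, the six compositions) are carried using the weight values at 100.0 t of glass in exact precision, as they appear in question or answer.
Per-oxide target masses for 100.0 t fused product:
  SiO2: 39.55% × 100.0 = 39.55 t
  Al2O3: 13.17% × 100.0 = 13.17 t
  SrO: 5.310% × 100.0 = 5.310 t
  CaO: 21.99% × 100.0 = 21.99 t
  TiO2: 5.143% × 100.0 = 5.143 t
  MgO: 14.84% × 100.0 = 14.84 t
Mass-balance tally per oxide given the weights on record, for the quoted basis mass (oxide sums agree with the targets modulo rounding of the values):
  SiO2: 18.79·0.5179 + 47.01·0.6343 = 39.55 t (target 39.55 t)
  Al2O3: 13.22·0.9960 = 13.17 t (target 13.17 t)
  SrO: 7.575·0.7010 = 5.310 t (target 5.310 t)
  CaO: 22.98·0.5651 + 18.79·0.4792 = 21.99 t (target 21.99 t)
  TiO2: 5.194·0.9901 = 5.143 t (target 5.143 t)
  MgO: 47.01·0.3157 = 14.84 t (target 14.84 t)
Glass-mass bookkeeping: total batch − LOI = 100.0 t (the targets, summed, come to 100.0 t; the stated basis being 100.0 t — deltas are rounding alone).
Total batch = Σ batch = 114.8 t; LOI loss = Σ batch·LOI = 14.77 t; yield = glass ÷ total batch = 87.13%.

Batch per 100.0 t fused product:
  High-calcium limestone: 22.98 t
  Wollastonite: 18.79 t
  Rutile: 5.194 t
  Mg3Si4O10(OH)2: 47.01 t
  SrCO3: 7.575 t
  Alumina: 13.22 t
Total batch = 114.8 t; LOI loss = 14.77 t; yield = 87.13%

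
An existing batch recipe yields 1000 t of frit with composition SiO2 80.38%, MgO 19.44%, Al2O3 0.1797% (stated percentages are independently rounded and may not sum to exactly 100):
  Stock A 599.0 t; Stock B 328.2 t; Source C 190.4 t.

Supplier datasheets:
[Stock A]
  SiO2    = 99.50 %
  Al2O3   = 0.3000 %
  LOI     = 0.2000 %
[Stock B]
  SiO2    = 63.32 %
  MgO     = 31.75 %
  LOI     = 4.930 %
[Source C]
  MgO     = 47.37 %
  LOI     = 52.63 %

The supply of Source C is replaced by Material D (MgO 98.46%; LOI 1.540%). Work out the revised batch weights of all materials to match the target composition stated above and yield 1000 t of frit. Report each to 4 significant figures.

All internal work maintains full precision at all times; values along the way are printed, with 4-significant-figure rounding, at each printed step; a single rounding finalizes every reported value. Derived quantities are computed from the weighed amounts on 1000 t of glass at full precision (the three compositions, LOI, totals, net glass mass, the yield) as they appear in the question or the answer.
Oxide mass targets, per 1000 t frit:
  SiO2: 80.38% × 1000 = 803.8 t
  MgO: 19.44% × 1000 = 194.4 t
  Al2O3: 0.1797% × 1000 = 1.797 t
Oxide-by-oxide audit applying the batch weights above, against the basis in use (delivered sums recover each target inside rounding margins):
  SiO2: 599.0·0.9950 + 328.2·0.6332 = 803.8 t (target 803.8 t)
  MgO: 328.2·0.3175 + 91.62·0.9846 = 194.4 t (target 194.4 t)
  Al2O3: 599.0·0.003000 = 1.797 t (target 1.797 t)
Auditing the glass mass value: batch total minus LOI = 1000 t (the targets, summed, come to 1000 t; versus the stated basis of 1000 t — deltas are rounding alone).
Batch grand total — Σ batch = 1019 t; loss to ignition Σ batch·LOI = 18.79 t; glass ÷ batch gives a yield of 98.16%.

Revised batch per 1000 t frit:
  Stock A: 599.0 t
  Stock B: 328.2 t
  Material D: 91.62 t
Total batch = 1019 t; LOI loss = 18.79 t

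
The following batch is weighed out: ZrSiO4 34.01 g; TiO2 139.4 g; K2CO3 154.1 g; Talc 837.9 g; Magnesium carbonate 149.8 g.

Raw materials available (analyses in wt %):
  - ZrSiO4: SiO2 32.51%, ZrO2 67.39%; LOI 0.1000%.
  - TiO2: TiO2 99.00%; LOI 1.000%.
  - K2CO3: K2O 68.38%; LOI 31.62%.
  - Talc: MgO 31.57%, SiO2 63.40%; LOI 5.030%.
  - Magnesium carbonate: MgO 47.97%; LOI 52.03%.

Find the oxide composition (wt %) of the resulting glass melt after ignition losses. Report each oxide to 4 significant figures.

Glass mass = 1145 g (batch 1315 − LOI 170.2).
Composition: K2O 9.203%, MgO 29.38%, SiO2 47.36%, ZrO2 2.002%, TiO2 12.05%

Full precision is maintained from first step to last; intermediates are displayed rounded to four significant figures between the steps — exactly one rounding goes into each reported figure — the derived quantities are re-derived at full precision (glass mass, yield, totals, five oxide percentages, LOI) using the weight values on 1145 g of glass exactly as printed in the question or the answer.
Delivered oxide masses:
  K2O: 154.1·0.6838 = 105.4 g
  MgO: 837.9·0.3157 + 149.8·0.4797 = 336.4 g
  SiO2: 34.01·0.3251 + 837.9·0.6340 = 542.3 g
  ZrO2: 34.01·0.6739 = 22.92 g
  TiO2: 139.4·0.9900 = 138.0 g
LOI: 34.01·0.001000 + 139.4·0.01000 + 154.1·0.3162 + 837.9·0.05030 + 149.8·0.5203 = 170.2 g
Glass mass = batch − LOI = 1315 − 170.2 = 1145 g (matching Σ of the oxides)
wt % = 100 × oxide mass / glass mass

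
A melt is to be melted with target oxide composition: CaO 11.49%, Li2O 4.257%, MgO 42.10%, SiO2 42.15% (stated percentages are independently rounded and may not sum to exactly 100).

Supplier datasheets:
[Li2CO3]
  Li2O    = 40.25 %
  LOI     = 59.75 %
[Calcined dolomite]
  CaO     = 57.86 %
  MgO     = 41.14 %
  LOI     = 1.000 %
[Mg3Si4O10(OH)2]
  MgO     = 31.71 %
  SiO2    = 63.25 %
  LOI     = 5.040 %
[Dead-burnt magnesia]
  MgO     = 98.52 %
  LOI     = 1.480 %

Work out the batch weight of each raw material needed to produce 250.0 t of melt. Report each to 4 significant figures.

Values along the way appear with 4-significant-figure rounding as written. Each numeric step runs at exact precision in all steps; each reported value takes just one rounding. The derived quantities are re-derived in full precision (the totals, four oxide percentages, LOI, net glass mass, yield) from the weighed amounts at 250.0 t of glass, exactly as shown in the question or the answer.
Target oxide masses per 250.0 t melt:
  CaO: 11.49% × 250.0 = 28.72 t
  Li2O: 4.257% × 250.0 = 10.64 t
  MgO: 42.10% × 250.0 = 105.2 t
  SiO2: 42.15% × 250.0 = 105.4 t
Checking each oxide sum on the weights just shown, for the quoted basis mass (delivered sums recover each target modulo rounding of the values):
  CaO: 49.65·0.5786 = 28.73 t (target 28.72 t)
  Li2O: 26.44·0.4025 = 10.64 t (target 10.64 t)
  MgO: 49.65·0.4114 + 166.6·0.3171 + 32.48·0.9852 = 105.3 t (target 105.2 t)
  SiO2: 166.6·0.6325 = 105.4 t (target 105.4 t)
Auditing the glass mass value: Σ batch − LOI loss = 250.0 t (the Σ of target masses is 250.0 t; against the stated basis, 250.0 t — deltas are rounding alone).
Adding the batch up: Σ batch = 275.2 t; loss to ignition Σ batch·LOI = 25.17 t; as yield: glass ÷ batch → 90.85%.

Batch per 250.0 t melt:
  Li2CO3: 26.44 t
  Calcined dolomite: 49.65 t
  Mg3Si4O10(OH)2: 166.6 t
  Dead-burnt magnesia: 32.48 t
Total batch = 275.2 t; LOI loss = 25.17 t; yield = 90.85%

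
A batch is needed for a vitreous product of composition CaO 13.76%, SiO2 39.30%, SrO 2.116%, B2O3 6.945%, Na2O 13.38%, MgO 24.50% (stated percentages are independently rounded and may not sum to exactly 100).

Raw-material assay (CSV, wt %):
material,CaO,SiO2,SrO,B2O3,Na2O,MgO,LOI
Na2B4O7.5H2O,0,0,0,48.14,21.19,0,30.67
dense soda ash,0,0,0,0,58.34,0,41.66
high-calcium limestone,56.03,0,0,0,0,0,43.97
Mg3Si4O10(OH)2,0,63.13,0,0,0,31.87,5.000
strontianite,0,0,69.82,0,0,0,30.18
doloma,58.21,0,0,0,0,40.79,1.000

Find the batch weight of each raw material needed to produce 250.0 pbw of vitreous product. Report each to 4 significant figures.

Full float precision is kept from start to finish; working values are printed rounded to four significant digits in the working. Each reported number is rounded once only. Derived quantities are rebuilt starting from the weights on 250.0 pbw of glass in full precision (the six compositions, ignition loss, totals, the yield, net glass mass) exactly as printed in problem or answer.
Target masses of each oxide per 250.0 pbw vitreous product:
  CaO: 13.76% × 250.0 = 34.40 pbw
  SiO2: 39.30% × 250.0 = 98.25 pbw
  SrO: 2.116% × 250.0 = 5.290 pbw
  B2O3: 6.945% × 250.0 = 17.36 pbw
  Na2O: 13.38% × 250.0 = 33.45 pbw
  MgO: 24.50% × 250.0 = 61.25 pbw
Balance tally, oxide-wise, given the weights on record, versus the basis set out (oxide sums agree with the targets net of answer rounding effects):
  CaO: 31.72·0.5603 + 28.56·0.5821 = 34.40 pbw (target 34.40 pbw)
  SiO2: 155.6·0.6313 = 98.23 pbw (target 98.25 pbw)
  SrO: 7.577·0.6982 = 5.290 pbw (target 5.290 pbw)
  B2O3: 36.07·0.4814 = 17.36 pbw (target 17.36 pbw)
  Na2O: 36.07·0.2119 + 44.24·0.5834 = 33.45 pbw (target 33.45 pbw)
  MgO: 155.6·0.3187 + 28.56·0.4079 = 61.24 pbw (target 61.25 pbw)
The glass-mass cross-check: total batch − LOI = 250.0 pbw (the targets, summed, come to 250.0 pbw; with the basis standing at 250.0 pbw — any gap is answer rounding).
Whole-batch sum: Σ batch = 303.8 pbw; LOI loss = Σ batch·LOI = 53.79 pbw; glass ÷ batch gives a yield of 82.29%.

Batch per 250.0 pbw vitreous product:
  Na2B4O7.5H2O: 36.07 pbw
  dense soda ash: 44.24 pbw
  high-calcium limestone: 31.72 pbw
  Mg3Si4O10(OH)2: 155.6 pbw
  strontianite: 7.577 pbw
  doloma: 28.56 pbw
Total batch = 303.8 pbw; LOI loss = 53.79 pbw; yield = 82.29%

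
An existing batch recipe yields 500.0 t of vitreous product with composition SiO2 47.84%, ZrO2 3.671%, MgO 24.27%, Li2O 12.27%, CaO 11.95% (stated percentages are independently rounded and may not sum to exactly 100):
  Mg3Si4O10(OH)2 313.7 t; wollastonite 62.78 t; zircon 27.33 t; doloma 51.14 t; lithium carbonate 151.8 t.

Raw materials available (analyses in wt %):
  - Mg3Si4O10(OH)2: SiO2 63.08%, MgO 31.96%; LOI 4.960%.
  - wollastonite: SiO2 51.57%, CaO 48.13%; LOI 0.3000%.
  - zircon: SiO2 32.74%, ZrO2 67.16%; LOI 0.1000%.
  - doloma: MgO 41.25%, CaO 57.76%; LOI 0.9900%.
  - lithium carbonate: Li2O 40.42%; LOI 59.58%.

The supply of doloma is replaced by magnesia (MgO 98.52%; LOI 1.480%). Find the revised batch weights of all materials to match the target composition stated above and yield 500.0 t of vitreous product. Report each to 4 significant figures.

Working values are shown, rounded to 4 significant figures, in the printout — the whole derivation holds full float precision throughout; each reported number takes a single rounding. The derived quantities (glass mass, LOI, the totals, yield, five oxide percentages) are recomputed starting from the weights per 500.0 t of glass at full precision exactly as printed in question or answer.
Oxide mass targets, per 500.0 t vitreous product:
  SiO2: 47.84% × 500.0 = 239.2 t
  ZrO2: 3.671% × 500.0 = 18.36 t
  MgO: 24.27% × 500.0 = 121.4 t
  Li2O: 12.27% × 500.0 = 61.35 t
  CaO: 11.95% × 500.0 = 59.75 t
Sums-versus-targets review on the weights just shown, against the basis in use (oxide sums agree with the targets once rounding is allowed for):
  SiO2: 263.5·0.6308 + 124.1·0.5157 + 27.33·0.3274 = 239.2 t (target 239.2 t)
  ZrO2: 27.33·0.6716 = 18.35 t (target 18.36 t)
  MgO: 263.5·0.3196 + 37.69·0.9852 = 121.3 t (target 121.4 t)
  Li2O: 151.8·0.4042 = 61.36 t (target 61.35 t)
  CaO: 124.1·0.4813 = 59.73 t (target 59.75 t)
Glass-mass closure: total charge less LOI = 500.0 t (oxide target masses add up to 500.0 t; with the basis standing at 500.0 t — a pure rounding effect).
Whole-batch sum: Σ batch = 604.4 t; loss to ignition Σ batch·LOI = 104.5 t; as yield: glass ÷ batch → 82.72%.

Revised batch per 500.0 t vitreous product:
  Mg3Si4O10(OH)2: 263.5 t
  wollastonite: 124.1 t
  zircon: 27.33 t
  magnesia: 37.69 t
  lithium carbonate: 151.8 t
Total batch = 604.4 t; LOI loss = 104.5 t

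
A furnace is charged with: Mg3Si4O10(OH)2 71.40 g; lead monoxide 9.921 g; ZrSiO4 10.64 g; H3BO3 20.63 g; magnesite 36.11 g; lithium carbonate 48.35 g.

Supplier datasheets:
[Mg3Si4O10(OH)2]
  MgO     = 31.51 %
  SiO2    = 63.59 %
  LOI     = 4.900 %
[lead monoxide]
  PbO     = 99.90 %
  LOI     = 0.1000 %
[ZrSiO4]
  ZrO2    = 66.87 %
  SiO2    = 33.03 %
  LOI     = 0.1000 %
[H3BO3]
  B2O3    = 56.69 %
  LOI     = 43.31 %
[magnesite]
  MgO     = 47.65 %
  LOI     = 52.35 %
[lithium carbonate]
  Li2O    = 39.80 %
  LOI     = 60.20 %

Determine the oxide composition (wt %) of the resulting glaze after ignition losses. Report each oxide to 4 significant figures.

Rounding to 4 significant digits governs each mid-chain value as displayed. The working math keeps full float precision from first step to last; each reported result undergoes a single rounding. The derived quantities (the yield, the totals, LOI, net glass mass, six oxide percentages) are rebuilt in full float precision using the weight values on 136.6 g of glass as given in question or answer.
Mass of each oxide from the mix:
  MgO: 71.40·0.3151 + 36.11·0.4765 = 39.70 g
  PbO: 9.921·0.9990 = 9.911 g
  ZrO2: 10.64·0.6687 = 7.115 g
  SiO2: 71.40·0.6359 + 10.64·0.3303 = 48.92 g
  B2O3: 20.63·0.5669 = 11.70 g
  Li2O: 48.35·0.3980 = 19.24 g
LOI: 71.40·0.04900 + 9.921·0.001000 + 10.64·0.001000 + 20.63·0.4331 + 36.11·0.5235 + 48.35·0.6020 = 60.46 g
Resulting glass, batch − LOI: 197.1 − 60.46 = 136.6 g (matching Σ of the oxides)
wt %: oxide over glass, times 100

Glass mass = 136.6 g (batch 197.1 − LOI 60.46).
Composition: MgO 29.07%, PbO 7.256%, ZrO2 5.209%, SiO2 35.81%, B2O3 8.562%, Li2O 14.09%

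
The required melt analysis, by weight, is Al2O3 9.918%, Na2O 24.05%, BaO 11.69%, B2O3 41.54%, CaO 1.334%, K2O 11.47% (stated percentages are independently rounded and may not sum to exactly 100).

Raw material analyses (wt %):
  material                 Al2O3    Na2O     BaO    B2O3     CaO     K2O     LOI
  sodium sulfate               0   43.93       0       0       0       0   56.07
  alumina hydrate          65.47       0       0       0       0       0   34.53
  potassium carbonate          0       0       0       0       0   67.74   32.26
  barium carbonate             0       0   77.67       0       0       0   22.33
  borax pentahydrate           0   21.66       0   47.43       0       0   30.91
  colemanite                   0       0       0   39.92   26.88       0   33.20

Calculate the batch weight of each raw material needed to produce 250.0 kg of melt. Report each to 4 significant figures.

Values along the way are displayed, with 4-significant-digit rounding, in the printout; the whole derivation holds full float precision in all steps. Every reported figure is rounded a single time; all derived quantities, which include net glass mass, ignition loss, the totals, the six compositions, yield, are carried at full precision, as they appear in the question or the answer, from the batch weights on 250.0 kg of glass.
Target masses of each oxide per 250.0 kg melt:
  Al2O3: 9.918% × 250.0 = 24.80 kg
  Na2O: 24.05% × 250.0 = 60.12 kg
  BaO: 11.69% × 250.0 = 29.22 kg
  B2O3: 41.54% × 250.0 = 103.8 kg
  CaO: 1.334% × 250.0 = 3.335 kg
  K2O: 11.47% × 250.0 = 28.68 kg
Mass-balance tally per oxide working from each reported weight, versus the basis set out (sum by sum, the targets are met once rounding is allowed for):
  Al2O3: 37.87·0.6547 = 24.79 kg (target 24.80 kg)
  Na2O: 34.06·0.4393 + 208.5·0.2166 = 60.12 kg (target 60.12 kg)
  BaO: 37.63·0.7767 = 29.23 kg (target 29.22 kg)
  B2O3: 208.5·0.4743 + 12.41·0.3992 = 103.8 kg (target 103.8 kg)
  CaO: 12.41·0.2688 = 3.336 kg (target 3.335 kg)
  K2O: 42.33·0.6774 = 28.67 kg (target 28.68 kg)
The glass-mass cross-check: batch total minus LOI = 250.0 kg (summing oxide targets gives 250.0 kg; with the basis standing at 250.0 kg — deltas are rounding alone).
Batch grand total — Σ batch = 372.8 kg; LOI removed, Σ of batch·LOI: 122.8 kg; the yield ratio, glass ÷ batch: 67.06%.

Batch per 250.0 kg melt:
  sodium sulfate: 34.06 kg
  alumina hydrate: 37.87 kg
  potassium carbonate: 42.33 kg
  barium carbonate: 37.63 kg
  borax pentahydrate: 208.5 kg
  colemanite: 12.41 kg
Total batch = 372.8 kg; LOI loss = 122.8 kg; yield = 67.06%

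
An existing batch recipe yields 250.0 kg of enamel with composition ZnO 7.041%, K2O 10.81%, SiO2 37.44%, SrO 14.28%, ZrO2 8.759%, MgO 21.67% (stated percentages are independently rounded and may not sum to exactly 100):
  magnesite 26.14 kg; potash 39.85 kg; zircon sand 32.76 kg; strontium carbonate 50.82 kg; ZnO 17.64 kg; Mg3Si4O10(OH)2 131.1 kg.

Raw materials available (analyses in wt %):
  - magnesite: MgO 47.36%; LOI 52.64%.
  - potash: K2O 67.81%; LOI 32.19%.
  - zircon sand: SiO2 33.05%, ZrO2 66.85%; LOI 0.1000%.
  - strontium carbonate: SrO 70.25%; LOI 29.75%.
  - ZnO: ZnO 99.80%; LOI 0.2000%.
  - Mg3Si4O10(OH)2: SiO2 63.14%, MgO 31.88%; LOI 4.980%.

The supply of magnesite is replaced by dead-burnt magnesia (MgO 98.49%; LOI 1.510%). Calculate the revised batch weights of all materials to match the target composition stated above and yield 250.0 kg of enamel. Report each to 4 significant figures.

Revised batch per 250.0 kg enamel:
  dead-burnt magnesia: 12.57 kg
  potash: 39.85 kg
  zircon sand: 32.76 kg
  strontium carbonate: 50.82 kg
  ZnO: 17.64 kg
  Mg3Si4O10(OH)2: 131.1 kg
Total batch = 284.7 kg; LOI loss = 34.73 kg

Every computation runs at exact precision through the solve — the intermediate values are shown with 4-significant-digit rounding between the steps. Exactly one rounding goes into every reported number. The derived quantities (the totals, glass mass, LOI, six oxide percentages, yield) are recomputed in full float precision starting from the weights at 250.0 kg of glass as they appear in problem or answer.
The oxide mass targets at 250.0 kg enamel:
  ZnO: 7.041% × 250.0 = 17.60 kg
  K2O: 10.81% × 250.0 = 27.02 kg
  SiO2: 37.44% × 250.0 = 93.60 kg
  SrO: 14.28% × 250.0 = 35.70 kg
  ZrO2: 8.759% × 250.0 = 21.90 kg
  MgO: 21.67% × 250.0 = 54.18 kg
Sums-versus-targets review given the weights on record, versus the basis set out (sums match the target masses modulo rounding of the values):
  ZnO: 17.64·0.9980 = 17.60 kg (target 17.60 kg)
  K2O: 39.85·0.6781 = 27.02 kg (target 27.02 kg)
  SiO2: 32.76·0.3305 + 131.1·0.6314 = 93.60 kg (target 93.60 kg)
  SrO: 50.82·0.7025 = 35.70 kg (target 35.70 kg)
  ZrO2: 32.76·0.6685 = 21.90 kg (target 21.90 kg)
  MgO: 12.57·0.9849 + 131.1·0.3188 = 54.17 kg (target 54.18 kg)
Consistency of the glass mass: total batch − LOI = 250.0 kg (the targets, summed, come to 250.0 kg; with the basis standing at 250.0 kg — deltas are rounding alone).
Whole-batch sum: Σ batch = 284.7 kg; LOI loss = Σ batch·LOI = 34.73 kg; yield: glass divided by total = 87.80%.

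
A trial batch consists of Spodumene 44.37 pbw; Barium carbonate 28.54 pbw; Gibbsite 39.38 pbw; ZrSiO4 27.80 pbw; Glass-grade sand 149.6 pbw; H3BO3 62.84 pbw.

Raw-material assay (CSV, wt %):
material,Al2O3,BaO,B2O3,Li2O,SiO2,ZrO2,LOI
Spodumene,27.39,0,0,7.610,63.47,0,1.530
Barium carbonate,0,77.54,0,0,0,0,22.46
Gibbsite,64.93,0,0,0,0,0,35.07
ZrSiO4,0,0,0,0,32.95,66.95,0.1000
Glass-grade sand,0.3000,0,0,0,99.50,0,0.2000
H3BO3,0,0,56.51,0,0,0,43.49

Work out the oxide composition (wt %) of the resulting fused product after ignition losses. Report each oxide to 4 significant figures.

The working math keeps full float precision from first step to last. The intermediate values are printed, rounded to four significant figures, alongside each step; each reported number is rounded just once; the derived quantities, including the totals, the yield, six oxide percentages, net glass mass, ignition loss, are computed using the weight values at 304.0 pbw of glass in full float precision precisely as stated by question or answer.
Oxide-by-oxide delivered mass:
  Al2O3: 44.37·0.2739 + 39.38·0.6493 + 149.6·0.003000 = 38.17 pbw
  BaO: 28.54·0.7754 = 22.13 pbw
  B2O3: 62.84·0.5651 = 35.51 pbw
  Li2O: 44.37·0.07610 = 3.377 pbw
  SiO2: 44.37·0.6347 + 27.80·0.3295 + 149.6·0.9950 = 186.2 pbw
  ZrO2: 27.80·0.6695 = 18.61 pbw
LOI: 44.37·0.01530 + 28.54·0.2246 + 39.38·0.3507 + 27.80·0.001000 + 149.6·0.002000 + 62.84·0.4349 = 48.56 pbw
batch − LOI leaves glass = 352.5 − 48.56 = 304.0 pbw (= Σ oxide masses)
percent share: oxide ÷ glass, ×100

Glass mass = 304.0 pbw (batch 352.5 − LOI 48.56).
Composition: Al2O3 12.56%, BaO 7.280%, B2O3 11.68%, Li2O 1.111%, SiO2 61.25%, ZrO2 6.123%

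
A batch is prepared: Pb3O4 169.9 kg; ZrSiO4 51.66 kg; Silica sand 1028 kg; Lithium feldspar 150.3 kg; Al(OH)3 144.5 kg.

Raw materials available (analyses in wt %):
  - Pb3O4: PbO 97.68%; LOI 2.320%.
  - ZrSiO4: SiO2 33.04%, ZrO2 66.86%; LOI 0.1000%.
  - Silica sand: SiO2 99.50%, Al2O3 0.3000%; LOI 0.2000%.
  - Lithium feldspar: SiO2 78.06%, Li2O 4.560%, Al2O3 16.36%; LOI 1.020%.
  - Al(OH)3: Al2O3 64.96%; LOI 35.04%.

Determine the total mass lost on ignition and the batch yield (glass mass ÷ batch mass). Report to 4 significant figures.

LOI loss = 58.22 kg; glass = 1486 kg; yield = 96.23%

The working math keeps exact precision in every operation. The intermediate values are printed (rounded to 4 significant figures) in the working. Each reported figure is rounded exactly once. The derived quantities, including yield, ignition loss, glass mass, the totals, the five compositions, are recomputed from the weighed amounts on 1486 kg of glass at full precision, exactly as printed in the problem or answer text.
Material-by-material LOI:
  Pb3O4: 169.9 × 0.02320 = 3.942 kg
  ZrSiO4: 51.66 × 0.001000 = 0.05166 kg
  Silica sand: 1028 × 0.002000 = 2.056 kg
  Lithium feldspar: 150.3 × 0.01020 = 1.533 kg
  Al(OH)3: 144.5 × 0.3504 = 50.63 kg
Total LOI = 58.22 kg
Glass = batch − LOI = 1544 − 58.22 = 1486 kg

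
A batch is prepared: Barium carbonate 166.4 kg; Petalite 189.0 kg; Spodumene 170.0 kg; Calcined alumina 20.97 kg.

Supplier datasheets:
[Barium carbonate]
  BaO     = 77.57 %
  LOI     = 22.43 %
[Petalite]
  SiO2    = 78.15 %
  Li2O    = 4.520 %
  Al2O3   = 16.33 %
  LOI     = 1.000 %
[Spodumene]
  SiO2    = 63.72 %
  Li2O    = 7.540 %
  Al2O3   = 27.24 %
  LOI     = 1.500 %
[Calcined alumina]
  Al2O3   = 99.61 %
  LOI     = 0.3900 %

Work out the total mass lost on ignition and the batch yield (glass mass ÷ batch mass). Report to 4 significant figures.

Rounding to four significant figures governs every intermediate as shown; the working math holds full precision throughout. Every reported value sees exactly one rounding — derived quantities are re-derived from the batch weights for 504.5 kg of glass in full precision (four oxide percentages, net glass mass, the yield, ignition loss, totals) as set out in the question or the answer.
LOI of each material in turn:
  Barium carbonate: 166.4 × 0.2243 = 37.32 kg
  Petalite: 189.0 × 0.01000 = 1.890 kg
  Spodumene: 170.0 × 0.01500 = 2.550 kg
  Calcined alumina: 20.97 × 0.003900 = 0.08178 kg
Total LOI = 41.85 kg
Glass = batch − LOI = 546.4 − 41.85 = 504.5 kg

LOI loss = 41.85 kg; glass = 504.5 kg; yield = 92.34%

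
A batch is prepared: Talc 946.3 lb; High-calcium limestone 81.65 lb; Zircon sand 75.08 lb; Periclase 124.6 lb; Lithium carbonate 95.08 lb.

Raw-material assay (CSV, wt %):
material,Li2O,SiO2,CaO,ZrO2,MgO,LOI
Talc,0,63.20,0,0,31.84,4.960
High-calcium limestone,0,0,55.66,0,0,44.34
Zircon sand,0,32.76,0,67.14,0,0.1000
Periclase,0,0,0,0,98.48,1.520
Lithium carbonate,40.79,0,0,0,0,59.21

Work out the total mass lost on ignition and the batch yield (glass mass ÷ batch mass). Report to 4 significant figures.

LOI loss = 141.4 lb; glass = 1181 lb; yield = 89.31%

In-progress results are displayed, rounded to 4 significant digits, between the steps. Every computation carries full precision in every operation. Each reported result carries a single rounding — derived quantities (ignition loss, net glass mass, the yield, five oxide percentages, the totals) are rebuilt at exact precision from the batch weights on 1181 lb of glass as written in problem or answer.
Loss on ignition, line by line:
  Talc: 946.3 × 0.04960 = 46.94 lb
  High-calcium limestone: 81.65 × 0.4434 = 36.20 lb
  Zircon sand: 75.08 × 0.001000 = 0.07508 lb
  Periclase: 124.6 × 0.01520 = 1.894 lb
  Lithium carbonate: 95.08 × 0.5921 = 56.30 lb
Total LOI = 141.4 lb
Glass = batch − LOI = 1323 − 141.4 = 1181 lb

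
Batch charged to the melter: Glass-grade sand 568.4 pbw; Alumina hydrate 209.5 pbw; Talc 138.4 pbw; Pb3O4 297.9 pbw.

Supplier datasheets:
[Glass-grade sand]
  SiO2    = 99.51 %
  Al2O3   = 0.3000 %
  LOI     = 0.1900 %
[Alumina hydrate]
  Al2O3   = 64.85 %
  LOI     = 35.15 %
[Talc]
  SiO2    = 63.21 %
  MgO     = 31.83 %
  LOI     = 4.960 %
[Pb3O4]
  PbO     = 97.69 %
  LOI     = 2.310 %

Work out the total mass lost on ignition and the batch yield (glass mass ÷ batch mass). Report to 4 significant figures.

LOI loss = 88.47 pbw; glass = 1126 pbw; yield = 92.71%

The intermediate values are printed (rounded to four significant figures) alongside each step — full precision is maintained at every stage — each reported figure undergoes a single rounding; the derived quantities are rebuilt from the weighed amounts on 1126 pbw of glass in full precision (yield, the totals, ignition loss, four oxide percentages, net glass mass) as given in the problem or the answer.
Ignition loss by material:
  Glass-grade sand: 568.4 × 0.001900 = 1.080 pbw
  Alumina hydrate: 209.5 × 0.3515 = 73.64 pbw
  Talc: 138.4 × 0.04960 = 6.865 pbw
  Pb3O4: 297.9 × 0.02310 = 6.881 pbw
Total LOI = 88.47 pbw
Glass = batch − LOI = 1214 − 88.47 = 1126 pbw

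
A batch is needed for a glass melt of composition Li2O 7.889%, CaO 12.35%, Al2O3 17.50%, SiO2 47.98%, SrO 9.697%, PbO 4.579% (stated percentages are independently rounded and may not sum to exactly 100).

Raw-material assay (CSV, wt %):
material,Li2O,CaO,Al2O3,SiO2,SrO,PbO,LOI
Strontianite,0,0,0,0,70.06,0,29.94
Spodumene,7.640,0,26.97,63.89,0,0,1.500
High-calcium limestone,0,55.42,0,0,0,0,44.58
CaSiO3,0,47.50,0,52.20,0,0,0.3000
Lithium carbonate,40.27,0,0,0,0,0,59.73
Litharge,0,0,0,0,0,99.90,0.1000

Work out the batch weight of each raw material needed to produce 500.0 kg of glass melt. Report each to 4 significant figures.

Batch per 500.0 kg glass melt:
  Strontianite: 69.20 kg
  Spodumene: 324.4 kg
  High-calcium limestone: 57.86 kg
  CaSiO3: 62.49 kg
  Lithium carbonate: 36.40 kg
  Litharge: 22.92 kg
Total batch = 573.3 kg; LOI loss = 73.33 kg; yield = 87.21%

The whole derivation runs at exact precision throughout; intermediates appear rounded to 4 significant digits in the working. Every reported result carries a single rounding; derived quantities are carried at full float precision (LOI, the six compositions, yield, glass mass, totals) starting from the weights per 500.0 kg of glass as they appear in the problem or the answer.
Target oxide masses per 500.0 kg glass melt:
  Li2O: 7.889% × 500.0 = 39.44 kg
  CaO: 12.35% × 500.0 = 61.75 kg
  Al2O3: 17.50% × 500.0 = 87.50 kg
  SiO2: 47.98% × 500.0 = 239.9 kg
  SrO: 9.697% × 500.0 = 48.48 kg
  PbO: 4.579% × 500.0 = 22.90 kg
Balance tally, oxide-wise, given the weights on record, relative to the basis at hand (summed amounts equal target values net of answer rounding effects):
  Li2O: 324.4·0.07640 + 36.40·0.4027 = 39.44 kg (target 39.44 kg)
  CaO: 57.86·0.5542 + 62.49·0.4750 = 61.75 kg (target 61.75 kg)
  Al2O3: 324.4·0.2697 = 87.49 kg (target 87.50 kg)
  SiO2: 324.4·0.6389 + 62.49·0.5220 = 239.9 kg (target 239.9 kg)
  SrO: 69.20·0.7006 = 48.48 kg (target 48.48 kg)
  PbO: 22.92·0.9990 = 22.90 kg (target 22.90 kg)
Auditing the glass mass value: Σ batch − LOI loss = 499.9 kg (oxide target masses add up to 500.0 kg; versus the stated basis of 500.0 kg — deltas are rounding alone).
Total batch = Σ batch = 573.3 kg; the LOI term Σ batch·LOI equals 73.33 kg; the yield ratio, glass ÷ batch: 87.21%.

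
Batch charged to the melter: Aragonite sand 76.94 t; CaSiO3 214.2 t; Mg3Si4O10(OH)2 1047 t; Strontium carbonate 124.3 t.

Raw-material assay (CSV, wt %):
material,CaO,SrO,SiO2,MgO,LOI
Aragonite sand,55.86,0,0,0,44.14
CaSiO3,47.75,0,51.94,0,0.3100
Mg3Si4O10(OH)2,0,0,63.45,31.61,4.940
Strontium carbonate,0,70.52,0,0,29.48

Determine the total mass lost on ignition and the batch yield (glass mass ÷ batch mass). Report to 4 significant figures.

Every computation runs at full precision in all steps. The intermediate values are displayed rounded to 4 significant figures as written — every reported figure takes just one rounding. Derived quantities, which include totals, net glass mass, ignition loss, yield, the four compositions, are rebuilt at full precision, precisely as stated by the problem or the answer, starting from the weights for 1339 t of glass.
Each material's LOI contribution:
  Aragonite sand: 76.94 × 0.4414 = 33.96 t
  CaSiO3: 214.2 × 0.003100 = 0.6640 t
  Mg3Si4O10(OH)2: 1047 × 0.04940 = 51.72 t
  Strontium carbonate: 124.3 × 0.2948 = 36.64 t
Total LOI = 123.0 t
Glass = batch − LOI = 1462 − 123.0 = 1339 t

LOI loss = 123.0 t; glass = 1339 t; yield = 91.59%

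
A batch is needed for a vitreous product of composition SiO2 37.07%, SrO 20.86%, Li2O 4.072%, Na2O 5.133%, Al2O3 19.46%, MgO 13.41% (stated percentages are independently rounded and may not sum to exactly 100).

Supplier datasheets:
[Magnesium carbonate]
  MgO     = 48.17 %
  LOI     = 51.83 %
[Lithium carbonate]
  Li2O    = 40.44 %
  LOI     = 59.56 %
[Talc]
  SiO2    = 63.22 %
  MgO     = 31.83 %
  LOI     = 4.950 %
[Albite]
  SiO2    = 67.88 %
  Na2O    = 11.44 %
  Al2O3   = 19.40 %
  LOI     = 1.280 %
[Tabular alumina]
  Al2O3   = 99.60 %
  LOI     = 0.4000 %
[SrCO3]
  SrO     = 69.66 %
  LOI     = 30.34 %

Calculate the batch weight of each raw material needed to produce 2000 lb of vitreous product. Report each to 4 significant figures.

Mid-chain values are printed (rounded to 4 significant figures) across the worked steps — exact precision is maintained through every step — each reported number is rounded a single time — all derived quantities are carried at exact precision (glass mass, the six compositions, LOI, totals, yield) using the weight values for 2000 lb of glass exactly as printed in problem or answer.
Target masses of each oxide per 2000 lb vitreous product:
  SiO2: 37.07% × 2000 = 741.4 lb
  SrO: 20.86% × 2000 = 417.2 lb
  Li2O: 4.072% × 2000 = 81.44 lb
  Na2O: 5.133% × 2000 = 102.7 lb
  Al2O3: 19.46% × 2000 = 389.2 lb
  MgO: 13.41% × 2000 = 268.2 lb
Sums-versus-targets review applying the batch weights above, at the basis given (delivered sums recover each target once rounding is allowed for):
  SiO2: 209.2·0.6322 + 897.4·0.6788 = 741.4 lb (target 741.4 lb)
  SrO: 598.9·0.6966 = 417.2 lb (target 417.2 lb)
  Li2O: 201.4·0.4044 = 81.45 lb (target 81.44 lb)
  Na2O: 897.4·0.1144 = 102.7 lb (target 102.7 lb)
  Al2O3: 897.4·0.1940 + 216.0·0.9960 = 389.2 lb (target 389.2 lb)
  MgO: 418.5·0.4817 + 209.2·0.3183 = 268.2 lb (target 268.2 lb)
Mass balance on the glass: Σ batch − LOI loss = 2000 lb (per-oxide target masses sum to 2000 lb; basis as stated: 2000 lb — gaps are rounding artifacts).
Adding the batch up: Σ batch = 2541 lb; LOI loss = Σ batch·LOI = 541.3 lb; yield = glass ÷ total batch = 78.70%.

Batch per 2000 lb vitreous product:
  Magnesium carbonate: 418.5 lb
  Lithium carbonate: 201.4 lb
  Talc: 209.2 lb
  Albite: 897.4 lb
  Tabular alumina: 216.0 lb
  SrCO3: 598.9 lb
Total batch = 2541 lb; LOI loss = 541.3 lb; yield = 78.70%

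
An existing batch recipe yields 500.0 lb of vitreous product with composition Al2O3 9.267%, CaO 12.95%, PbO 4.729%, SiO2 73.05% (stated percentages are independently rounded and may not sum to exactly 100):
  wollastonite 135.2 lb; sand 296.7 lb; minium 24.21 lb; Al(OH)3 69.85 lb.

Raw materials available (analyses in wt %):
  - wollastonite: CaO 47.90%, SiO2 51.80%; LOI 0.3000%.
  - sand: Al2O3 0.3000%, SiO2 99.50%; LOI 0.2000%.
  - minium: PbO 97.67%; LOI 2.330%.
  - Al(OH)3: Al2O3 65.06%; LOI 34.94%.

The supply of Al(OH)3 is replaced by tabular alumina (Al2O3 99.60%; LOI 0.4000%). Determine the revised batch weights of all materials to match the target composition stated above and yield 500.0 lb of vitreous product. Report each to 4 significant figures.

Revised batch per 500.0 lb vitreous product:
  wollastonite: 135.2 lb
  sand: 296.7 lb
  minium: 24.21 lb
  tabular alumina: 45.63 lb
Total batch = 501.7 lb; LOI loss = 1.746 lb

All arithmetic holds full float precision all the way through — the intermediate values are rounded to 4 significant digits wherever printed — exactly one rounding is applied to every reported number — the derived quantities are recomputed from the weighed amounts for 500.0 lb of glass at full float precision (yield, the totals, ignition loss, the four compositions, glass mass) as written in the question or the answer.
Target oxide masses per 500.0 lb vitreous product:
  Al2O3: 9.267% × 500.0 = 46.34 lb
  CaO: 12.95% × 500.0 = 64.75 lb
  PbO: 4.729% × 500.0 = 23.64 lb
  SiO2: 73.05% × 500.0 = 365.2 lb
Per-oxide balance check with the batch weights as given, relative to the basis at hand (sum by sum, the targets are met inside rounding margins):
  Al2O3: 296.7·0.003000 + 45.63·0.9960 = 46.34 lb (target 46.34 lb)
  CaO: 135.2·0.4790 = 64.76 lb (target 64.75 lb)
  PbO: 24.21·0.9767 = 23.65 lb (target 23.64 lb)
  SiO2: 135.2·0.5180 + 296.7·0.9950 = 365.3 lb (target 365.2 lb)
Glass mass check: the batch minus its LOI: 500.0 lb (oxide target masses add up to 500.0 lb; with the basis standing at 500.0 lb — gaps are rounding artifacts).
Batch total: Σ batch = 501.7 lb; LOI loss = Σ batch·LOI = 1.746 lb; yield: glass divided by total = 99.65%.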